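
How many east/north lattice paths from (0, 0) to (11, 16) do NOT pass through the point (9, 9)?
Number of paths = 11287575

Total paths from (0, 0) to (11, 16): C(27, 11) = 13037895. Paths through (9, 9): (paths (0, 0) → (9, 9)) × (paths (9, 9) → (11, 16)) = C(18, 9) · C(9, 2) = 48620 · 36 = 1750320. Avoidance count = 13037895 − 1750320 = 11287575.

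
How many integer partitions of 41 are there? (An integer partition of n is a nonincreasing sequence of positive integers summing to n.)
p(41) = 44583

Compute p(n) via the recurrence p(n, m) = p(n, m−1) + p(n−m, m), where p(n, m) counts partitions of n with all parts ≤ m and p(n) = p(n, n). The base cases are p(0, m) = 1 and p(n, 0) = 0 for n > 0. Filling the table yields p(41) = 44583. (Euler's pentagonal recurrence is an alternative.)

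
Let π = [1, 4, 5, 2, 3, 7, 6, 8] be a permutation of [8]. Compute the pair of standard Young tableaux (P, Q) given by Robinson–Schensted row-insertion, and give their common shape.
P = [1, 2, 3, 6, 8] / [4, 5, 7];  Q = [1, 2, 3, 6, 8] / [4, 5, 7];  common shape = (5, 3)

Row-insert the values π_1, π_2, … into P one at a time, bumping the leftmost entry strictly greater than the inserted value down to the next row. The recording tableau Q records, in position (i, j), the step at which that cell was added to P.
  Insert 1 (step 1): P = [1];  Q = [1]
  Insert 4 (step 2): P = [1, 4];  Q = [1, 2]
  Insert 5 (step 3): P = [1, 4, 5];  Q = [1, 2, 3]
  Insert 2 (step 4): P = [1, 2, 5] / [4];  Q = [1, 2, 3] / [4]
  Insert 3 (step 5): P = [1, 2, 3] / [4, 5];  Q = [1, 2, 3] / [4, 5]
  Insert 7 (step 6): P = [1, 2, 3, 7] / [4, 5];  Q = [1, 2, 3, 6] / [4, 5]
  Insert 6 (step 7): P = [1, 2, 3, 6] / [4, 5, 7];  Q = [1, 2, 3, 6] / [4, 5, 7]
  Insert 8 (step 8): P = [1, 2, 3, 6, 8] / [4, 5, 7];  Q = [1, 2, 3, 6, 8] / [4, 5, 7]
Final shape: (5, 3).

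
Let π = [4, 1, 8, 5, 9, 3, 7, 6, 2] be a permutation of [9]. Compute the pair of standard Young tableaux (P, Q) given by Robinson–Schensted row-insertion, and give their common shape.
P = [1, 2, 6] / [3, 5, 7] / [4, 9] / [8];  Q = [1, 3, 5] / [2, 4, 7] / [6, 8] / [9];  common shape = (3, 3, 2, 1)

Row-insert the values π_1, π_2, … into P one at a time, bumping the leftmost entry strictly greater than the inserted value down to the next row. The recording tableau Q records, in position (i, j), the step at which that cell was added to P.
  Insert 4 (step 1): P = [4];  Q = [1]
  Insert 1 (step 2): P = [1] / [4];  Q = [1] / [2]
  Insert 8 (step 3): P = [1, 8] / [4];  Q = [1, 3] / [2]
  Insert 5 (step 4): P = [1, 5] / [4, 8];  Q = [1, 3] / [2, 4]
  Insert 9 (step 5): P = [1, 5, 9] / [4, 8];  Q = [1, 3, 5] / [2, 4]
  Insert 3 (step 6): P = [1, 3, 9] / [4, 5] / [8];  Q = [1, 3, 5] / [2, 4] / [6]
  Insert 7 (step 7): P = [1, 3, 7] / [4, 5, 9] / [8];  Q = [1, 3, 5] / [2, 4, 7] / [6]
  Insert 6 (step 8): P = [1, 3, 6] / [4, 5, 7] / [8, 9];  Q = [1, 3, 5] / [2, 4, 7] / [6, 8]
  Insert 2 (step 9): P = [1, 2, 6] / [3, 5, 7] / [4, 9] / [8];  Q = [1, 3, 5] / [2, 4, 7] / [6, 8] / [9]
Final shape: (3, 3, 2, 1).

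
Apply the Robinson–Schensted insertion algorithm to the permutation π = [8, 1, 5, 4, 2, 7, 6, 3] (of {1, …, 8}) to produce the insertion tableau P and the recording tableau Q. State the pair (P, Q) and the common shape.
P = [1, 2, 3] / [4, 6] / [5, 7] / [8];  Q = [1, 3, 6] / [2, 7] / [4, 8] / [5];  common shape = (3, 2, 2, 1)

Row-insert the values π_1, π_2, … into P one at a time, bumping the leftmost entry strictly greater than the inserted value down to the next row. The recording tableau Q records, in position (i, j), the step at which that cell was added to P.
  Insert 8 (step 1): P = [8];  Q = [1]
  Insert 1 (step 2): P = [1] / [8];  Q = [1] / [2]
  Insert 5 (step 3): P = [1, 5] / [8];  Q = [1, 3] / [2]
  Insert 4 (step 4): P = [1, 4] / [5] / [8];  Q = [1, 3] / [2] / [4]
  Insert 2 (step 5): P = [1, 2] / [4] / [5] / [8];  Q = [1, 3] / [2] / [4] / [5]
  Insert 7 (step 6): P = [1, 2, 7] / [4] / [5] / [8];  Q = [1, 3, 6] / [2] / [4] / [5]
  Insert 6 (step 7): P = [1, 2, 6] / [4, 7] / [5] / [8];  Q = [1, 3, 6] / [2, 7] / [4] / [5]
  Insert 3 (step 8): P = [1, 2, 3] / [4, 6] / [5, 7] / [8];  Q = [1, 3, 6] / [2, 7] / [4, 8] / [5]
Final shape: (3, 2, 2, 1).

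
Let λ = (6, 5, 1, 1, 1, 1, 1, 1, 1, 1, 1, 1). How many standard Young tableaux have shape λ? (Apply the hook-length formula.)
# SYT of shape (6, 5, 1, 1, 1, 1, 1, 1, 1, 1, 1, 1) = 6390384

Hook-length formula: f^λ = n! / Π hook(c), product over all cells c of the Young diagram. For λ = (6, 5, 1, 1, 1, 1, 1, 1, 1, 1, 1, 1), n = 21 boxes. Hook lengths by row (left-to-right, top-to-bottom): [17, 6, 5, 4, 3, 1]; [15, 4, 3, 2, 1]; [10]; [9]; [8]; [7]; [6]; [5]; [4]; [3]; [2]; [1]. Product of hooks = 7994972160000. So f^λ = 21! / 7994972160000 = 51090942171709440000 / 7994972160000 = 6390384.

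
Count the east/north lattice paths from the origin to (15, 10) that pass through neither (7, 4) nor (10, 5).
Number of paths = 1853654

Inclusion–exclusion. Total paths: C(25, 15) = 3268760. Through P₁: C(11, 7)·C(14, 8) = 990990. Through P₂: C(15, 10)·C(10, 5) = 756756. Since P₁ is strictly southwest of P₂, a monotone path through both must visit P₁ then P₂; paths through both = C(11, 7)·C(4, 3)·C(10, 5) = 332640. Avoid both = 3268760 − 990990 − 756756 + 332640 = 1853654.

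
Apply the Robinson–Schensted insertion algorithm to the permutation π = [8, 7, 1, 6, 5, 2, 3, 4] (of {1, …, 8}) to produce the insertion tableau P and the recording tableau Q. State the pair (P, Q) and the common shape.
P = [1, 2, 3, 4] / [5] / [6] / [7] / [8];  Q = [1, 4, 7, 8] / [2] / [3] / [5] / [6];  common shape = (4, 1, 1, 1, 1)

Row-insert the values π_1, π_2, … into P one at a time, bumping the leftmost entry strictly greater than the inserted value down to the next row. The recording tableau Q records, in position (i, j), the step at which that cell was added to P.
  Insert 8 (step 1): P = [8];  Q = [1]
  Insert 7 (step 2): P = [7] / [8];  Q = [1] / [2]
  Insert 1 (step 3): P = [1] / [7] / [8];  Q = [1] / [2] / [3]
  Insert 6 (step 4): P = [1, 6] / [7] / [8];  Q = [1, 4] / [2] / [3]
  Insert 5 (step 5): P = [1, 5] / [6] / [7] / [8];  Q = [1, 4] / [2] / [3] / [5]
  Insert 2 (step 6): P = [1, 2] / [5] / [6] / [7] / [8];  Q = [1, 4] / [2] / [3] / [5] / [6]
  Insert 3 (step 7): P = [1, 2, 3] / [5] / [6] / [7] / [8];  Q = [1, 4, 7] / [2] / [3] / [5] / [6]
  Insert 4 (step 8): P = [1, 2, 3, 4] / [5] / [6] / [7] / [8];  Q = [1, 4, 7, 8] / [2] / [3] / [5] / [6]
Final shape: (4, 1, 1, 1, 1).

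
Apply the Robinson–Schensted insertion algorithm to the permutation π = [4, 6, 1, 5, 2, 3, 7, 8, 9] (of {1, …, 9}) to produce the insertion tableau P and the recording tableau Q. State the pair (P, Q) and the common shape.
P = [1, 2, 3, 7, 8, 9] / [4, 5] / [6];  Q = [1, 2, 6, 7, 8, 9] / [3, 4] / [5];  common shape = (6, 2, 1)

Row-insert the values π_1, π_2, … into P one at a time, bumping the leftmost entry strictly greater than the inserted value down to the next row. The recording tableau Q records, in position (i, j), the step at which that cell was added to P.
  Insert 4 (step 1): P = [4];  Q = [1]
  Insert 6 (step 2): P = [4, 6];  Q = [1, 2]
  Insert 1 (step 3): P = [1, 6] / [4];  Q = [1, 2] / [3]
  Insert 5 (step 4): P = [1, 5] / [4, 6];  Q = [1, 2] / [3, 4]
  Insert 2 (step 5): P = [1, 2] / [4, 5] / [6];  Q = [1, 2] / [3, 4] / [5]
  Insert 3 (step 6): P = [1, 2, 3] / [4, 5] / [6];  Q = [1, 2, 6] / [3, 4] / [5]
  Insert 7 (step 7): P = [1, 2, 3, 7] / [4, 5] / [6];  Q = [1, 2, 6, 7] / [3, 4] / [5]
  Insert 8 (step 8): P = [1, 2, 3, 7, 8] / [4, 5] / [6];  Q = [1, 2, 6, 7, 8] / [3, 4] / [5]
  Insert 9 (step 9): P = [1, 2, 3, 7, 8, 9] / [4, 5] / [6];  Q = [1, 2, 6, 7, 8, 9] / [3, 4] / [5]
Final shape: (6, 2, 1).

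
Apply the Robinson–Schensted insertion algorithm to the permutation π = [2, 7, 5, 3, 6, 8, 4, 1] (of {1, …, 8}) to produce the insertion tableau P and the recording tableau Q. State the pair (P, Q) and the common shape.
P = [1, 3, 4, 8] / [2, 6] / [5] / [7];  Q = [1, 2, 5, 6] / [3, 7] / [4] / [8];  common shape = (4, 2, 1, 1)

Row-insert the values π_1, π_2, … into P one at a time, bumping the leftmost entry strictly greater than the inserted value down to the next row. The recording tableau Q records, in position (i, j), the step at which that cell was added to P.
  Insert 2 (step 1): P = [2];  Q = [1]
  Insert 7 (step 2): P = [2, 7];  Q = [1, 2]
  Insert 5 (step 3): P = [2, 5] / [7];  Q = [1, 2] / [3]
  Insert 3 (step 4): P = [2, 3] / [5] / [7];  Q = [1, 2] / [3] / [4]
  Insert 6 (step 5): P = [2, 3, 6] / [5] / [7];  Q = [1, 2, 5] / [3] / [4]
  Insert 8 (step 6): P = [2, 3, 6, 8] / [5] / [7];  Q = [1, 2, 5, 6] / [3] / [4]
  Insert 4 (step 7): P = [2, 3, 4, 8] / [5, 6] / [7];  Q = [1, 2, 5, 6] / [3, 7] / [4]
  Insert 1 (step 8): P = [1, 3, 4, 8] / [2, 6] / [5] / [7];  Q = [1, 2, 5, 6] / [3, 7] / [4] / [8]
Final shape: (4, 2, 1, 1).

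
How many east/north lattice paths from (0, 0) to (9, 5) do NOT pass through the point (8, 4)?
Number of paths = 1012

Total paths from (0, 0) to (9, 5): C(14, 9) = 2002. Paths through (8, 4): (paths (0, 0) → (8, 4)) × (paths (8, 4) → (9, 5)) = C(12, 8) · C(2, 1) = 495 · 2 = 990. Avoidance count = 2002 − 990 = 1012.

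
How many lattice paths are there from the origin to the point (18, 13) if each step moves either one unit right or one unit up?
Number of paths = 206253075

A monotone lattice path from (0, 0) to (18, 13) consists of 18 east steps and 13 north steps in some order, so it is determined by which 18 of the 31 steps are east. The count is C(31, 18) = 206253075.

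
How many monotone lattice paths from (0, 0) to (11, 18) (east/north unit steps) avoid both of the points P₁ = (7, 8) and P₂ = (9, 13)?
Number of paths = 20547870

Inclusion–exclusion. Total paths: C(29, 11) = 34597290. Through P₁: C(15, 7)·C(14, 4) = 6441435. Through P₂: C(22, 9)·C(7, 2) = 10445820. Since P₁ is strictly southwest of P₂, a monotone path through both must visit P₁ then P₂; paths through both = C(15, 7)·C(7, 2)·C(7, 2) = 2837835. Avoid both = 34597290 − 6441435 − 10445820 + 2837835 = 20547870.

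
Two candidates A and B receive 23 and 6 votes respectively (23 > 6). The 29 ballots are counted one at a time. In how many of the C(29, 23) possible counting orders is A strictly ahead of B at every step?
Strict-lead orderings = 278460

Total orderings of the 29 votes with 23 for A: C(29, 23) = 475020. By the Bertrand ballot formula (Cycle Lemma / reflection principle), the number of orderings in which A is strictly ahead of B throughout is (p − q)/(p + q) · C(p + q, p) = (23 − 6)/(23 + 6) · 475020 = 278460.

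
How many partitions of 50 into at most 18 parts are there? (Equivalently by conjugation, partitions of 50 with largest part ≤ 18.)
p(50, parts ≤ 18) = 169120

Use the recurrence p(n, m) = p(n, m−1) + p(n−m, m): either the largest part is < m (count p(n, m−1)) or the largest part is exactly m (remove one copy of m, count p(n−m, m)). With p(0, ·) = 1 this gives p(50, parts ≤ 18) = 169120. (By conjugating Young diagrams, this also counts partitions of 50 into at most 18 parts.)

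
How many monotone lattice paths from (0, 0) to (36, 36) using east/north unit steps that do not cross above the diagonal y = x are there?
C_36 = 11959798385860453492

These NE paths below the diagonal are counted by the Catalan number C_n = (1/(n + 1)) · C(2n, n). For n = 36: C_36 = (1/37) · C(72, 36) = 442512540276836779204/37 = 11959798385860453492.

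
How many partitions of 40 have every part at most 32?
p(40, parts ≤ 32) = 37293

Use the recurrence p(n, m) = p(n, m−1) + p(n−m, m): either the largest part is < m (count p(n, m−1)) or the largest part is exactly m (remove one copy of m, count p(n−m, m)). With p(0, ·) = 1 this gives p(40, parts ≤ 32) = 37293. (By conjugating Young diagrams, this also counts partitions of 40 into at most 32 parts.)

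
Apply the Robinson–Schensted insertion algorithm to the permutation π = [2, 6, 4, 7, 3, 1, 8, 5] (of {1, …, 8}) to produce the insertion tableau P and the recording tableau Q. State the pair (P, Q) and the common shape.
P = [1, 3, 5, 8] / [2, 7] / [4] / [6];  Q = [1, 2, 4, 7] / [3, 8] / [5] / [6];  common shape = (4, 2, 1, 1)

Row-insert the values π_1, π_2, … into P one at a time, bumping the leftmost entry strictly greater than the inserted value down to the next row. The recording tableau Q records, in position (i, j), the step at which that cell was added to P.
  Insert 2 (step 1): P = [2];  Q = [1]
  Insert 6 (step 2): P = [2, 6];  Q = [1, 2]
  Insert 4 (step 3): P = [2, 4] / [6];  Q = [1, 2] / [3]
  Insert 7 (step 4): P = [2, 4, 7] / [6];  Q = [1, 2, 4] / [3]
  Insert 3 (step 5): P = [2, 3, 7] / [4] / [6];  Q = [1, 2, 4] / [3] / [5]
  Insert 1 (step 6): P = [1, 3, 7] / [2] / [4] / [6];  Q = [1, 2, 4] / [3] / [5] / [6]
  Insert 8 (step 7): P = [1, 3, 7, 8] / [2] / [4] / [6];  Q = [1, 2, 4, 7] / [3] / [5] / [6]
  Insert 5 (step 8): P = [1, 3, 5, 8] / [2, 7] / [4] / [6];  Q = [1, 2, 4, 7] / [3, 8] / [5] / [6]
Final shape: (4, 2, 1, 1).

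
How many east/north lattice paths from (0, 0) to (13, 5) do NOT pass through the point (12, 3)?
Number of paths = 7203

Total paths from (0, 0) to (13, 5): C(18, 13) = 8568. Paths through (12, 3): (paths (0, 0) → (12, 3)) × (paths (12, 3) → (13, 5)) = C(15, 12) · C(3, 1) = 455 · 3 = 1365. Avoidance count = 8568 − 1365 = 7203.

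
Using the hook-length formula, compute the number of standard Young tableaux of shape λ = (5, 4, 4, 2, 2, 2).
# SYT of shape (5, 4, 4, 2, 2, 2) = 16628040

Hook-length formula: f^λ = n! / Π hook(c), product over all cells c of the Young diagram. For λ = (5, 4, 4, 2, 2, 2), n = 19 boxes. Hook lengths by row (left-to-right, top-to-bottom): [10, 9, 5, 4, 1]; [8, 7, 3, 2]; [7, 6, 2, 1]; [4, 3]; [3, 2]; [2, 1]. Product of hooks = 7315660800. So f^λ = 19! / 7315660800 = 121645100408832000 / 7315660800 = 16628040.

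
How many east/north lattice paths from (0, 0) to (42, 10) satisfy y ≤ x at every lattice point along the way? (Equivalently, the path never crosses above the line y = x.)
Number of paths = 12140948820

By the reflection principle (André's argument), the number of monotone paths to (42, 10) with n ≤ m that never go above y = x is C(52, 42) − C(52, 43) = 15820024220 − 3679075400 = 12140948820.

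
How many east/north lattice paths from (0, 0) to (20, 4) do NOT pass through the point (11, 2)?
Number of paths = 6336

Total paths from (0, 0) to (20, 4): C(24, 20) = 10626. Paths through (11, 2): (paths (0, 0) → (11, 2)) × (paths (11, 2) → (20, 4)) = C(13, 11) · C(11, 9) = 78 · 55 = 4290. Avoidance count = 10626 − 4290 = 6336.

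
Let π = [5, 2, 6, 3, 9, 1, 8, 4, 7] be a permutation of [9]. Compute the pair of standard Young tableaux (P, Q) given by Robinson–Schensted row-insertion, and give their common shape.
P = [1, 3, 4, 7] / [2, 6, 8] / [5, 9];  Q = [1, 3, 5, 9] / [2, 4, 7] / [6, 8];  common shape = (4, 3, 2)

Row-insert the values π_1, π_2, … into P one at a time, bumping the leftmost entry strictly greater than the inserted value down to the next row. The recording tableau Q records, in position (i, j), the step at which that cell was added to P.
  Insert 5 (step 1): P = [5];  Q = [1]
  Insert 2 (step 2): P = [2] / [5];  Q = [1] / [2]
  Insert 6 (step 3): P = [2, 6] / [5];  Q = [1, 3] / [2]
  Insert 3 (step 4): P = [2, 3] / [5, 6];  Q = [1, 3] / [2, 4]
  Insert 9 (step 5): P = [2, 3, 9] / [5, 6];  Q = [1, 3, 5] / [2, 4]
  Insert 1 (step 6): P = [1, 3, 9] / [2, 6] / [5];  Q = [1, 3, 5] / [2, 4] / [6]
  Insert 8 (step 7): P = [1, 3, 8] / [2, 6, 9] / [5];  Q = [1, 3, 5] / [2, 4, 7] / [6]
  Insert 4 (step 8): P = [1, 3, 4] / [2, 6, 8] / [5, 9];  Q = [1, 3, 5] / [2, 4, 7] / [6, 8]
  Insert 7 (step 9): P = [1, 3, 4, 7] / [2, 6, 8] / [5, 9];  Q = [1, 3, 5, 9] / [2, 4, 7] / [6, 8]
Final shape: (4, 3, 2).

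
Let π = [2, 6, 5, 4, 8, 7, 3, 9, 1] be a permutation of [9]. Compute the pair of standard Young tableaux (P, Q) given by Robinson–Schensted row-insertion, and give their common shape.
P = [1, 3, 7, 9] / [2, 8] / [4] / [5] / [6];  Q = [1, 2, 5, 8] / [3, 6] / [4] / [7] / [9];  common shape = (4, 2, 1, 1, 1)

Row-insert the values π_1, π_2, … into P one at a time, bumping the leftmost entry strictly greater than the inserted value down to the next row. The recording tableau Q records, in position (i, j), the step at which that cell was added to P.
  Insert 2 (step 1): P = [2];  Q = [1]
  Insert 6 (step 2): P = [2, 6];  Q = [1, 2]
  Insert 5 (step 3): P = [2, 5] / [6];  Q = [1, 2] / [3]
  Insert 4 (step 4): P = [2, 4] / [5] / [6];  Q = [1, 2] / [3] / [4]
  Insert 8 (step 5): P = [2, 4, 8] / [5] / [6];  Q = [1, 2, 5] / [3] / [4]
  Insert 7 (step 6): P = [2, 4, 7] / [5, 8] / [6];  Q = [1, 2, 5] / [3, 6] / [4]
  Insert 3 (step 7): P = [2, 3, 7] / [4, 8] / [5] / [6];  Q = [1, 2, 5] / [3, 6] / [4] / [7]
  Insert 9 (step 8): P = [2, 3, 7, 9] / [4, 8] / [5] / [6];  Q = [1, 2, 5, 8] / [3, 6] / [4] / [7]
  Insert 1 (step 9): P = [1, 3, 7, 9] / [2, 8] / [4] / [5] / [6];  Q = [1, 2, 5, 8] / [3, 6] / [4] / [7] / [9]
Final shape: (4, 2, 1, 1, 1).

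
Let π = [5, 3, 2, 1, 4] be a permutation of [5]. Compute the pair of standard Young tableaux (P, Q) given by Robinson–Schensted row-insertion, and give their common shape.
P = [1, 4] / [2] / [3] / [5];  Q = [1, 5] / [2] / [3] / [4];  common shape = (2, 1, 1, 1)

Row-insert the values π_1, π_2, … into P one at a time, bumping the leftmost entry strictly greater than the inserted value down to the next row. The recording tableau Q records, in position (i, j), the step at which that cell was added to P.
  Insert 5 (step 1): P = [5];  Q = [1]
  Insert 3 (step 2): P = [3] / [5];  Q = [1] / [2]
  Insert 2 (step 3): P = [2] / [3] / [5];  Q = [1] / [2] / [3]
  Insert 1 (step 4): P = [1] / [2] / [3] / [5];  Q = [1] / [2] / [3] / [4]
  Insert 4 (step 5): P = [1, 4] / [2] / [3] / [5];  Q = [1, 5] / [2] / [3] / [4]
Final shape: (2, 1, 1, 1).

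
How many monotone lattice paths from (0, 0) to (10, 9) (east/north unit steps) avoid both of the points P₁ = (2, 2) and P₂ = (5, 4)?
Number of paths = 37136

Inclusion–exclusion. Total paths: C(19, 10) = 92378. Through P₁: C(4, 2)·C(15, 8) = 38610. Through P₂: C(9, 5)·C(10, 5) = 31752. Since P₁ is strictly southwest of P₂, a monotone path through both must visit P₁ then P₂; paths through both = C(4, 2)·C(5, 3)·C(10, 5) = 15120. Avoid both = 92378 − 38610 − 31752 + 15120 = 37136.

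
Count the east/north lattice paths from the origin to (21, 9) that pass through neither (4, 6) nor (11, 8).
Number of paths = 13319508

Inclusion–exclusion. Total paths: C(30, 21) = 14307150. Through P₁: C(10, 4)·C(20, 17) = 239400. Through P₂: C(19, 11)·C(11, 10) = 831402. Since P₁ is strictly southwest of P₂, a monotone path through both must visit P₁ then P₂; paths through both = C(10, 4)·C(9, 7)·C(11, 10) = 83160. Avoid both = 14307150 − 239400 − 831402 + 83160 = 13319508.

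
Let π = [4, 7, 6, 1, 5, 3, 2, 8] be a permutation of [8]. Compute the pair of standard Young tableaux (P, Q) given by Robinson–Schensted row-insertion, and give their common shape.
P = [1, 2, 8] / [3, 5] / [4] / [6] / [7];  Q = [1, 2, 8] / [3, 5] / [4] / [6] / [7];  common shape = (3, 2, 1, 1, 1)

Row-insert the values π_1, π_2, … into P one at a time, bumping the leftmost entry strictly greater than the inserted value down to the next row. The recording tableau Q records, in position (i, j), the step at which that cell was added to P.
  Insert 4 (step 1): P = [4];  Q = [1]
  Insert 7 (step 2): P = [4, 7];  Q = [1, 2]
  Insert 6 (step 3): P = [4, 6] / [7];  Q = [1, 2] / [3]
  Insert 1 (step 4): P = [1, 6] / [4] / [7];  Q = [1, 2] / [3] / [4]
  Insert 5 (step 5): P = [1, 5] / [4, 6] / [7];  Q = [1, 2] / [3, 5] / [4]
  Insert 3 (step 6): P = [1, 3] / [4, 5] / [6] / [7];  Q = [1, 2] / [3, 5] / [4] / [6]
  Insert 2 (step 7): P = [1, 2] / [3, 5] / [4] / [6] / [7];  Q = [1, 2] / [3, 5] / [4] / [6] / [7]
  Insert 8 (step 8): P = [1, 2, 8] / [3, 5] / [4] / [6] / [7];  Q = [1, 2, 8] / [3, 5] / [4] / [6] / [7]
Final shape: (3, 2, 1, 1, 1).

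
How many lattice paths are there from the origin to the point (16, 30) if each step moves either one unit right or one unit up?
Number of paths = 991493848554

A monotone lattice path from (0, 0) to (16, 30) consists of 16 east steps and 30 north steps in some order, so it is determined by which 16 of the 46 steps are east. The count is C(46, 16) = 991493848554.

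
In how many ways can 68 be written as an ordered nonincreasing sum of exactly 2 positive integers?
p(68, 2 parts) = 34

Partitions of n into exactly k parts are in bijection with partitions of n − k into at most k parts (subtract 1 from each part). So p(68, exactly 2) = p(66, parts ≤ 2). Computing via the recurrence p(m, j) = p(m, j−1) + p(m−j, j) gives 34.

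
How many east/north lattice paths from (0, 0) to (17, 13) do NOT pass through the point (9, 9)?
Number of paths = 95692950

Total paths from (0, 0) to (17, 13): C(30, 17) = 119759850. Paths through (9, 9): (paths (0, 0) → (9, 9)) × (paths (9, 9) → (17, 13)) = C(18, 9) · C(12, 8) = 48620 · 495 = 24066900. Avoidance count = 119759850 − 24066900 = 95692950.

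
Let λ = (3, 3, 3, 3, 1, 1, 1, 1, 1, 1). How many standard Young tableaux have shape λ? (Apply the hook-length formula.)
# SYT of shape (3, 3, 3, 3, 1, 1, 1, 1, 1, 1) = 259896

Hook-length formula: f^λ = n! / Π hook(c), product over all cells c of the Young diagram. For λ = (3, 3, 3, 3, 1, 1, 1, 1, 1, 1), n = 18 boxes. Hook lengths by row (left-to-right, top-to-bottom): [12, 5, 4]; [11, 4, 3]; [10, 3, 2]; [9, 2, 1]; [6]; [5]; [4]; [3]; [2]; [1]. Product of hooks = 24634368000. So f^λ = 18! / 24634368000 = 6402373705728000 / 24634368000 = 259896.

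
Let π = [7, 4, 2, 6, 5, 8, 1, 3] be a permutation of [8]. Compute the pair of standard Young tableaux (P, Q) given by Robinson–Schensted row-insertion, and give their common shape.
P = [1, 3, 8] / [2, 5] / [4, 6] / [7];  Q = [1, 4, 6] / [2, 5] / [3, 8] / [7];  common shape = (3, 2, 2, 1)

Row-insert the values π_1, π_2, … into P one at a time, bumping the leftmost entry strictly greater than the inserted value down to the next row. The recording tableau Q records, in position (i, j), the step at which that cell was added to P.
  Insert 7 (step 1): P = [7];  Q = [1]
  Insert 4 (step 2): P = [4] / [7];  Q = [1] / [2]
  Insert 2 (step 3): P = [2] / [4] / [7];  Q = [1] / [2] / [3]
  Insert 6 (step 4): P = [2, 6] / [4] / [7];  Q = [1, 4] / [2] / [3]
  Insert 5 (step 5): P = [2, 5] / [4, 6] / [7];  Q = [1, 4] / [2, 5] / [3]
  Insert 8 (step 6): P = [2, 5, 8] / [4, 6] / [7];  Q = [1, 4, 6] / [2, 5] / [3]
  Insert 1 (step 7): P = [1, 5, 8] / [2, 6] / [4] / [7];  Q = [1, 4, 6] / [2, 5] / [3] / [7]
  Insert 3 (step 8): P = [1, 3, 8] / [2, 5] / [4, 6] / [7];  Q = [1, 4, 6] / [2, 5] / [3, 8] / [7]
Final shape: (3, 2, 2, 1).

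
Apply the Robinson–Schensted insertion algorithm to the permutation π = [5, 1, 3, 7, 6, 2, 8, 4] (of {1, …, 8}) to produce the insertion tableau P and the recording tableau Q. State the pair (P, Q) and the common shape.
P = [1, 2, 4, 8] / [3, 6] / [5, 7];  Q = [1, 3, 4, 7] / [2, 5] / [6, 8];  common shape = (4, 2, 2)

Row-insert the values π_1, π_2, … into P one at a time, bumping the leftmost entry strictly greater than the inserted value down to the next row. The recording tableau Q records, in position (i, j), the step at which that cell was added to P.
  Insert 5 (step 1): P = [5];  Q = [1]
  Insert 1 (step 2): P = [1] / [5];  Q = [1] / [2]
  Insert 3 (step 3): P = [1, 3] / [5];  Q = [1, 3] / [2]
  Insert 7 (step 4): P = [1, 3, 7] / [5];  Q = [1, 3, 4] / [2]
  Insert 6 (step 5): P = [1, 3, 6] / [5, 7];  Q = [1, 3, 4] / [2, 5]
  Insert 2 (step 6): P = [1, 2, 6] / [3, 7] / [5];  Q = [1, 3, 4] / [2, 5] / [6]
  Insert 8 (step 7): P = [1, 2, 6, 8] / [3, 7] / [5];  Q = [1, 3, 4, 7] / [2, 5] / [6]
  Insert 4 (step 8): P = [1, 2, 4, 8] / [3, 6] / [5, 7];  Q = [1, 3, 4, 7] / [2, 5] / [6, 8]
Final shape: (4, 2, 2).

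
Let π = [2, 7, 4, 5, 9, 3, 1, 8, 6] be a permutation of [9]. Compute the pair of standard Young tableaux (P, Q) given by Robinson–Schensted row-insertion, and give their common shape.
P = [1, 3, 5, 6] / [2, 8] / [4, 9] / [7];  Q = [1, 2, 4, 5] / [3, 8] / [6, 9] / [7];  common shape = (4, 2, 2, 1)

Row-insert the values π_1, π_2, … into P one at a time, bumping the leftmost entry strictly greater than the inserted value down to the next row. The recording tableau Q records, in position (i, j), the step at which that cell was added to P.
  Insert 2 (step 1): P = [2];  Q = [1]
  Insert 7 (step 2): P = [2, 7];  Q = [1, 2]
  Insert 4 (step 3): P = [2, 4] / [7];  Q = [1, 2] / [3]
  Insert 5 (step 4): P = [2, 4, 5] / [7];  Q = [1, 2, 4] / [3]
  Insert 9 (step 5): P = [2, 4, 5, 9] / [7];  Q = [1, 2, 4, 5] / [3]
  Insert 3 (step 6): P = [2, 3, 5, 9] / [4] / [7];  Q = [1, 2, 4, 5] / [3] / [6]
  Insert 1 (step 7): P = [1, 3, 5, 9] / [2] / [4] / [7];  Q = [1, 2, 4, 5] / [3] / [6] / [7]
  Insert 8 (step 8): P = [1, 3, 5, 8] / [2, 9] / [4] / [7];  Q = [1, 2, 4, 5] / [3, 8] / [6] / [7]
  Insert 6 (step 9): P = [1, 3, 5, 6] / [2, 8] / [4, 9] / [7];  Q = [1, 2, 4, 5] / [3, 8] / [6, 9] / [7]
Final shape: (4, 2, 2, 1).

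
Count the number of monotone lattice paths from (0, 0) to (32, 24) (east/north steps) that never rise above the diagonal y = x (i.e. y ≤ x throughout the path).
Number of paths = 1187735919081075

By the reflection principle (André's argument), the number of monotone paths to (32, 24) with n ≤ m that never go above y = x is C(56, 32) − C(56, 33) = 4355031703297275 − 3167295784216200 = 1187735919081075.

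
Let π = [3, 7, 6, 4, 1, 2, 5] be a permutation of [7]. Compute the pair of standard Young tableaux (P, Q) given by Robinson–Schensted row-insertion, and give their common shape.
P = [1, 2, 5] / [3, 4] / [6] / [7];  Q = [1, 2, 7] / [3, 6] / [4] / [5];  common shape = (3, 2, 1, 1)

Row-insert the values π_1, π_2, … into P one at a time, bumping the leftmost entry strictly greater than the inserted value down to the next row. The recording tableau Q records, in position (i, j), the step at which that cell was added to P.
  Insert 3 (step 1): P = [3];  Q = [1]
  Insert 7 (step 2): P = [3, 7];  Q = [1, 2]
  Insert 6 (step 3): P = [3, 6] / [7];  Q = [1, 2] / [3]
  Insert 4 (step 4): P = [3, 4] / [6] / [7];  Q = [1, 2] / [3] / [4]
  Insert 1 (step 5): P = [1, 4] / [3] / [6] / [7];  Q = [1, 2] / [3] / [4] / [5]
  Insert 2 (step 6): P = [1, 2] / [3, 4] / [6] / [7];  Q = [1, 2] / [3, 6] / [4] / [5]
  Insert 5 (step 7): P = [1, 2, 5] / [3, 4] / [6] / [7];  Q = [1, 2, 7] / [3, 6] / [4] / [5]
Final shape: (3, 2, 1, 1).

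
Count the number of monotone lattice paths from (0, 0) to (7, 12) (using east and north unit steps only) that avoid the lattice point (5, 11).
Number of paths = 37284

Total paths from (0, 0) to (7, 12): C(19, 7) = 50388. Paths through (5, 11): (paths (0, 0) → (5, 11)) × (paths (5, 11) → (7, 12)) = C(16, 5) · C(3, 2) = 4368 · 3 = 13104. Avoidance count = 50388 − 13104 = 37284.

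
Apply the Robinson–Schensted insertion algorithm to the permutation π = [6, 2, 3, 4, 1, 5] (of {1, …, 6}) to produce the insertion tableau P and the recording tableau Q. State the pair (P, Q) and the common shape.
P = [1, 3, 4, 5] / [2] / [6];  Q = [1, 3, 4, 6] / [2] / [5];  common shape = (4, 1, 1)

Row-insert the values π_1, π_2, … into P one at a time, bumping the leftmost entry strictly greater than the inserted value down to the next row. The recording tableau Q records, in position (i, j), the step at which that cell was added to P.
  Insert 6 (step 1): P = [6];  Q = [1]
  Insert 2 (step 2): P = [2] / [6];  Q = [1] / [2]
  Insert 3 (step 3): P = [2, 3] / [6];  Q = [1, 3] / [2]
  Insert 4 (step 4): P = [2, 3, 4] / [6];  Q = [1, 3, 4] / [2]
  Insert 1 (step 5): P = [1, 3, 4] / [2] / [6];  Q = [1, 3, 4] / [2] / [5]
  Insert 5 (step 6): P = [1, 3, 4, 5] / [2] / [6];  Q = [1, 3, 4, 6] / [2] / [5]
Final shape: (4, 1, 1).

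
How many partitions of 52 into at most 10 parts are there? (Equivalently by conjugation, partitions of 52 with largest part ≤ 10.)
p(52, parts ≤ 10) = 79725

Use the recurrence p(n, m) = p(n, m−1) + p(n−m, m): either the largest part is < m (count p(n, m−1)) or the largest part is exactly m (remove one copy of m, count p(n−m, m)). With p(0, ·) = 1 this gives p(52, parts ≤ 10) = 79725. (By conjugating Young diagrams, this also counts partitions of 52 into at most 10 parts.)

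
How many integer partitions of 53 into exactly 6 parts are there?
p(53, 6 parts) = 7104

Partitions of n into exactly k parts are in bijection with partitions of n − k into at most k parts (subtract 1 from each part). So p(53, exactly 6) = p(47, parts ≤ 6). Computing via the recurrence p(m, j) = p(m, j−1) + p(m−j, j) gives 7104.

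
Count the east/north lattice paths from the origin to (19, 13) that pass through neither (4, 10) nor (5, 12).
Number of paths = 346509009

Inclusion–exclusion. Total paths: C(32, 19) = 347373600. Through P₁: C(14, 4)·C(18, 15) = 816816. Through P₂: C(17, 5)·C(15, 14) = 92820. Since P₁ is strictly southwest of P₂, a monotone path through both must visit P₁ then P₂; paths through both = C(14, 4)·C(3, 1)·C(15, 14) = 45045. Avoid both = 347373600 − 816816 − 92820 + 45045 = 346509009.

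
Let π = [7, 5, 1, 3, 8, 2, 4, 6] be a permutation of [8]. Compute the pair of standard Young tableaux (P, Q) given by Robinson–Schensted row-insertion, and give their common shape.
P = [1, 2, 4, 6] / [3, 8] / [5] / [7];  Q = [1, 4, 5, 8] / [2, 7] / [3] / [6];  common shape = (4, 2, 1, 1)

Row-insert the values π_1, π_2, … into P one at a time, bumping the leftmost entry strictly greater than the inserted value down to the next row. The recording tableau Q records, in position (i, j), the step at which that cell was added to P.
  Insert 7 (step 1): P = [7];  Q = [1]
  Insert 5 (step 2): P = [5] / [7];  Q = [1] / [2]
  Insert 1 (step 3): P = [1] / [5] / [7];  Q = [1] / [2] / [3]
  Insert 3 (step 4): P = [1, 3] / [5] / [7];  Q = [1, 4] / [2] / [3]
  Insert 8 (step 5): P = [1, 3, 8] / [5] / [7];  Q = [1, 4, 5] / [2] / [3]
  Insert 2 (step 6): P = [1, 2, 8] / [3] / [5] / [7];  Q = [1, 4, 5] / [2] / [3] / [6]
  Insert 4 (step 7): P = [1, 2, 4] / [3, 8] / [5] / [7];  Q = [1, 4, 5] / [2, 7] / [3] / [6]
  Insert 6 (step 8): P = [1, 2, 4, 6] / [3, 8] / [5] / [7];  Q = [1, 4, 5, 8] / [2, 7] / [3] / [6]
Final shape: (4, 2, 1, 1).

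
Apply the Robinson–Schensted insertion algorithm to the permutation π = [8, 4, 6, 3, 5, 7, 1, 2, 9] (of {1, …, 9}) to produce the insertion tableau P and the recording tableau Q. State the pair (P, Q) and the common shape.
P = [1, 2, 7, 9] / [3, 5] / [4, 6] / [8];  Q = [1, 3, 6, 9] / [2, 5] / [4, 8] / [7];  common shape = (4, 2, 2, 1)

Row-insert the values π_1, π_2, … into P one at a time, bumping the leftmost entry strictly greater than the inserted value down to the next row. The recording tableau Q records, in position (i, j), the step at which that cell was added to P.
  Insert 8 (step 1): P = [8];  Q = [1]
  Insert 4 (step 2): P = [4] / [8];  Q = [1] / [2]
  Insert 6 (step 3): P = [4, 6] / [8];  Q = [1, 3] / [2]
  Insert 3 (step 4): P = [3, 6] / [4] / [8];  Q = [1, 3] / [2] / [4]
  Insert 5 (step 5): P = [3, 5] / [4, 6] / [8];  Q = [1, 3] / [2, 5] / [4]
  Insert 7 (step 6): P = [3, 5, 7] / [4, 6] / [8];  Q = [1, 3, 6] / [2, 5] / [4]
  Insert 1 (step 7): P = [1, 5, 7] / [3, 6] / [4] / [8];  Q = [1, 3, 6] / [2, 5] / [4] / [7]
  Insert 2 (step 8): P = [1, 2, 7] / [3, 5] / [4, 6] / [8];  Q = [1, 3, 6] / [2, 5] / [4, 8] / [7]
  Insert 9 (step 9): P = [1, 2, 7, 9] / [3, 5] / [4, 6] / [8];  Q = [1, 3, 6, 9] / [2, 5] / [4, 8] / [7]
Final shape: (4, 2, 2, 1).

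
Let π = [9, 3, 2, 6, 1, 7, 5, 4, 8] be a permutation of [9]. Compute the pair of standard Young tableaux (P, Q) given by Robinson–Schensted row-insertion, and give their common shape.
P = [1, 4, 7, 8] / [2, 5] / [3, 6] / [9];  Q = [1, 4, 6, 9] / [2, 7] / [3, 8] / [5];  common shape = (4, 2, 2, 1)

Row-insert the values π_1, π_2, … into P one at a time, bumping the leftmost entry strictly greater than the inserted value down to the next row. The recording tableau Q records, in position (i, j), the step at which that cell was added to P.
  Insert 9 (step 1): P = [9];  Q = [1]
  Insert 3 (step 2): P = [3] / [9];  Q = [1] / [2]
  Insert 2 (step 3): P = [2] / [3] / [9];  Q = [1] / [2] / [3]
  Insert 6 (step 4): P = [2, 6] / [3] / [9];  Q = [1, 4] / [2] / [3]
  Insert 1 (step 5): P = [1, 6] / [2] / [3] / [9];  Q = [1, 4] / [2] / [3] / [5]
  Insert 7 (step 6): P = [1, 6, 7] / [2] / [3] / [9];  Q = [1, 4, 6] / [2] / [3] / [5]
  Insert 5 (step 7): P = [1, 5, 7] / [2, 6] / [3] / [9];  Q = [1, 4, 6] / [2, 7] / [3] / [5]
  Insert 4 (step 8): P = [1, 4, 7] / [2, 5] / [3, 6] / [9];  Q = [1, 4, 6] / [2, 7] / [3, 8] / [5]
  Insert 8 (step 9): P = [1, 4, 7, 8] / [2, 5] / [3, 6] / [9];  Q = [1, 4, 6, 9] / [2, 7] / [3, 8] / [5]
Final shape: (4, 2, 2, 1).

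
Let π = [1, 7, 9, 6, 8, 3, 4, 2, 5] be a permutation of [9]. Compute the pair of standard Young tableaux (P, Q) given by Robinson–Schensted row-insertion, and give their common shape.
P = [1, 2, 4, 5] / [3, 8] / [6, 9] / [7];  Q = [1, 2, 3, 9] / [4, 5] / [6, 7] / [8];  common shape = (4, 2, 2, 1)

Row-insert the values π_1, π_2, … into P one at a time, bumping the leftmost entry strictly greater than the inserted value down to the next row. The recording tableau Q records, in position (i, j), the step at which that cell was added to P.
  Insert 1 (step 1): P = [1];  Q = [1]
  Insert 7 (step 2): P = [1, 7];  Q = [1, 2]
  Insert 9 (step 3): P = [1, 7, 9];  Q = [1, 2, 3]
  Insert 6 (step 4): P = [1, 6, 9] / [7];  Q = [1, 2, 3] / [4]
  Insert 8 (step 5): P = [1, 6, 8] / [7, 9];  Q = [1, 2, 3] / [4, 5]
  Insert 3 (step 6): P = [1, 3, 8] / [6, 9] / [7];  Q = [1, 2, 3] / [4, 5] / [6]
  Insert 4 (step 7): P = [1, 3, 4] / [6, 8] / [7, 9];  Q = [1, 2, 3] / [4, 5] / [6, 7]
  Insert 2 (step 8): P = [1, 2, 4] / [3, 8] / [6, 9] / [7];  Q = [1, 2, 3] / [4, 5] / [6, 7] / [8]
  Insert 5 (step 9): P = [1, 2, 4, 5] / [3, 8] / [6, 9] / [7];  Q = [1, 2, 3, 9] / [4, 5] / [6, 7] / [8]
Final shape: (4, 2, 2, 1).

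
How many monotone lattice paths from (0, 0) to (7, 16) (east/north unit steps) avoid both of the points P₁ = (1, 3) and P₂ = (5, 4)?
Number of paths = 126983

Inclusion–exclusion. Total paths: C(23, 7) = 245157. Through P₁: C(4, 1)·C(19, 6) = 108528. Through P₂: C(9, 5)·C(14, 2) = 11466. Since P₁ is strictly southwest of P₂, a monotone path through both must visit P₁ then P₂; paths through both = C(4, 1)·C(5, 4)·C(14, 2) = 1820. Avoid both = 245157 − 108528 − 11466 + 1820 = 126983.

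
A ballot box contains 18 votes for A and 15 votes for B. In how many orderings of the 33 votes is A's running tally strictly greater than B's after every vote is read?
Strict-lead orderings = 94287120

Total orderings of the 33 votes with 18 for A: C(33, 18) = 1037158320. By the Bertrand ballot formula (Cycle Lemma / reflection principle), the number of orderings in which A is strictly ahead of B throughout is (p − q)/(p + q) · C(p + q, p) = (18 − 15)/(18 + 15) · 1037158320 = 94287120.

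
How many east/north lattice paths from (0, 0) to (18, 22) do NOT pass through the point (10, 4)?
Number of paths = 111816424525

Total paths from (0, 0) to (18, 22): C(40, 18) = 113380261800. Paths through (10, 4): (paths (0, 0) → (10, 4)) × (paths (10, 4) → (18, 22)) = C(14, 10) · C(26, 8) = 1001 · 1562275 = 1563837275. Avoidance count = 113380261800 − 1563837275 = 111816424525.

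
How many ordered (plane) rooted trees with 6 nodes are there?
C_5 = 42

These ordered rooted trees are counted by the Catalan number C_n = (1/(n + 1)) · C(2n, n). For n = 5: C_5 = (1/6) · C(10, 5) = 252/6 = 42.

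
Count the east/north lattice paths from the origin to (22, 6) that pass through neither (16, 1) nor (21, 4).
Number of paths = 333792

Inclusion–exclusion. Total paths: C(28, 22) = 376740. Through P₁: C(17, 16)·C(11, 6) = 7854. Through P₂: C(25, 21)·C(3, 1) = 37950. Since P₁ is strictly southwest of P₂, a monotone path through both must visit P₁ then P₂; paths through both = C(17, 16)·C(8, 5)·C(3, 1) = 2856. Avoid both = 376740 − 7854 − 37950 + 2856 = 333792.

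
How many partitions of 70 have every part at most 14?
p(70, parts ≤ 14) = 1614987

Use the recurrence p(n, m) = p(n, m−1) + p(n−m, m): either the largest part is < m (count p(n, m−1)) or the largest part is exactly m (remove one copy of m, count p(n−m, m)). With p(0, ·) = 1 this gives p(70, parts ≤ 14) = 1614987. (By conjugating Young diagrams, this also counts partitions of 70 into at most 14 parts.)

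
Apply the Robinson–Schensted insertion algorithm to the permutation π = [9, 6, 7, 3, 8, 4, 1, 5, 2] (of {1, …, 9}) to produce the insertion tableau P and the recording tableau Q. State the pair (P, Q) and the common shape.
P = [1, 2, 5] / [3, 4, 8] / [6, 7] / [9];  Q = [1, 3, 5] / [2, 6, 8] / [4, 9] / [7];  common shape = (3, 3, 2, 1)

Row-insert the values π_1, π_2, … into P one at a time, bumping the leftmost entry strictly greater than the inserted value down to the next row. The recording tableau Q records, in position (i, j), the step at which that cell was added to P.
  Insert 9 (step 1): P = [9];  Q = [1]
  Insert 6 (step 2): P = [6] / [9];  Q = [1] / [2]
  Insert 7 (step 3): P = [6, 7] / [9];  Q = [1, 3] / [2]
  Insert 3 (step 4): P = [3, 7] / [6] / [9];  Q = [1, 3] / [2] / [4]
  Insert 8 (step 5): P = [3, 7, 8] / [6] / [9];  Q = [1, 3, 5] / [2] / [4]
  Insert 4 (step 6): P = [3, 4, 8] / [6, 7] / [9];  Q = [1, 3, 5] / [2, 6] / [4]
  Insert 1 (step 7): P = [1, 4, 8] / [3, 7] / [6] / [9];  Q = [1, 3, 5] / [2, 6] / [4] / [7]
  Insert 5 (step 8): P = [1, 4, 5] / [3, 7, 8] / [6] / [9];  Q = [1, 3, 5] / [2, 6, 8] / [4] / [7]
  Insert 2 (step 9): P = [1, 2, 5] / [3, 4, 8] / [6, 7] / [9];  Q = [1, 3, 5] / [2, 6, 8] / [4, 9] / [7]
Final shape: (3, 3, 2, 1).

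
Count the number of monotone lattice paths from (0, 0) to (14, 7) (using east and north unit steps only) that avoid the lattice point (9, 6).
Number of paths = 86250

Total paths from (0, 0) to (14, 7): C(21, 14) = 116280. Paths through (9, 6): (paths (0, 0) → (9, 6)) × (paths (9, 6) → (14, 7)) = C(15, 9) · C(6, 5) = 5005 · 6 = 30030. Avoidance count = 116280 − 30030 = 86250.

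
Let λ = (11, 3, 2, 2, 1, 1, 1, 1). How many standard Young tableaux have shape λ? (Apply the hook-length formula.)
# SYT of shape (11, 3, 2, 2, 1, 1, 1, 1) = 164148600

Hook-length formula: f^λ = n! / Π hook(c), product over all cells c of the Young diagram. For λ = (11, 3, 2, 2, 1, 1, 1, 1), n = 22 boxes. Hook lengths by row (left-to-right, top-to-bottom): [18, 13, 10, 8, 7, 6, 5, 4, 3, 2, 1]; [9, 4, 1]; [7, 2]; [6, 1]; [4]; [3]; [2]; [1]. Product of hooks = 6847458508800. So f^λ = 22! / 6847458508800 = 1124000727777607680000 / 6847458508800 = 164148600.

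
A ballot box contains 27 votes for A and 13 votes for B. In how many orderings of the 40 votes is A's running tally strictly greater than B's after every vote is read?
Strict-lead orderings = 4211628008

Total orderings of the 40 votes with 27 for A: C(40, 27) = 12033222880. By the Bertrand ballot formula (Cycle Lemma / reflection principle), the number of orderings in which A is strictly ahead of B throughout is (p − q)/(p + q) · C(p + q, p) = (27 − 13)/(27 + 13) · 12033222880 = 4211628008.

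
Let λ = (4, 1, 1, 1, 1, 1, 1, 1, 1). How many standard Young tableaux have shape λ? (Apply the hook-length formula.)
# SYT of shape (4, 1, 1, 1, 1, 1, 1, 1, 1) = 165

Hook-length formula: f^λ = n! / Π hook(c), product over all cells c of the Young diagram. For λ = (4, 1, 1, 1, 1, 1, 1, 1, 1), n = 12 boxes. Hook lengths by row (left-to-right, top-to-bottom): [12, 3, 2, 1]; [8]; [7]; [6]; [5]; [4]; [3]; [2]; [1]. Product of hooks = 2903040. So f^λ = 12! / 2903040 = 479001600 / 2903040 = 165.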